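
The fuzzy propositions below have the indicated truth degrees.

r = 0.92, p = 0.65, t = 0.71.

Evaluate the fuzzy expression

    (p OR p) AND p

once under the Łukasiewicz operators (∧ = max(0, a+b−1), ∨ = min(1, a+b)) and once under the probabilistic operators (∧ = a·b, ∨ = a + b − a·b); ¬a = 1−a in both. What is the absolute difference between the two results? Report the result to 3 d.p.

Under Łukasiewicz:
  p OR p = min(1, a+b) on (0.65, 0.65) = 1.00
  (p OR p) AND p = max(0, a+b−1) on (1.00, 0.65) = 0.65
  → value = 0.6500
Under probabilistic:
  p OR p = a + b − a·b on (0.6500, 0.6500) = 0.8775
  (p OR p) AND p = a·b on (0.8775, 0.6500) = 0.5704
  → value = 0.5704
|0.6500 − 0.5704| = 0.080

0.080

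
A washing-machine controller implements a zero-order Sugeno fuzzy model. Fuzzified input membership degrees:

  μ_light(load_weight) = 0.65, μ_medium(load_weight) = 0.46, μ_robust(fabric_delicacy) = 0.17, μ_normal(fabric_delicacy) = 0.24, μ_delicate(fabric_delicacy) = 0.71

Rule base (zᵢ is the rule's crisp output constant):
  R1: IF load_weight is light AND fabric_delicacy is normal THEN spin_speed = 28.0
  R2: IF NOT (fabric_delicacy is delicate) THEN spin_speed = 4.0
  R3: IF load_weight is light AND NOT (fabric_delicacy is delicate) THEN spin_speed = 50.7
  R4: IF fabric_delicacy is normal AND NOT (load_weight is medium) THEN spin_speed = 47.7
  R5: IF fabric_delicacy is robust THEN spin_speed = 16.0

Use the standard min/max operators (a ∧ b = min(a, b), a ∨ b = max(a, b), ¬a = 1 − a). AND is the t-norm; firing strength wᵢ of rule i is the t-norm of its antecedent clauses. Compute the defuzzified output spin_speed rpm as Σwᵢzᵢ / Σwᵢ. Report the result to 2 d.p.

29.88

R1 (z=28.0): light=0.65, normal=0.24; AND[min(a, b)] → w = 0.24
R2 (z=4.0): ¬delicate=1−0.71=0.29 → w = 0.29
R3 (z=50.7): light=0.65, ¬delicate=1−0.71=0.29; AND[min(a, b)] → w = 0.29
R4 (z=47.7): normal=0.24, ¬medium=1−0.46=0.54; AND[min(a, b)] → w = 0.24
R5 (z=16.0): robust=0.17 → w = 0.17
Weighted average = (0.24·28.0 + 0.29·4.0 + 0.29·50.7 + 0.24·47.7 + 0.17·16.0) / (0.24 + 0.29 + 0.29 + 0.24 + 0.17)
  = 36.7510 / 1.2300 = 29.88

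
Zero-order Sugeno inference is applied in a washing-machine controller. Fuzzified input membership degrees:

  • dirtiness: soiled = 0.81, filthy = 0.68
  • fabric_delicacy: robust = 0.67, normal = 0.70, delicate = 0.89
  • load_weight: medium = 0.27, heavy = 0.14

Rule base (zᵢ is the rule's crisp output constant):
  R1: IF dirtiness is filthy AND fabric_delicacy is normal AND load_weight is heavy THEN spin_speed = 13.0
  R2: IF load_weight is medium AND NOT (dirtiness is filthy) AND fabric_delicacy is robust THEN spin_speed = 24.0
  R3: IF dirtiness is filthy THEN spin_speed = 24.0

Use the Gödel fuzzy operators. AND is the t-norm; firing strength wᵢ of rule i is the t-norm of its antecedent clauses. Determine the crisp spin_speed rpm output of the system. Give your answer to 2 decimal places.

R1 (z=13.0): filthy=0.68, normal=0.70, heavy=0.14; AND[min(a, b)] → w = 0.14
R2 (z=24.0): medium=0.27, ¬filthy=1−0.68=0.32, robust=0.67; AND[min(a, b)] → w = 0.27
R3 (z=24.0): filthy=0.68 → w = 0.68
Weighted average = (0.14·13.0 + 0.27·24.0 + 0.68·24.0) / (0.14 + 0.27 + 0.68)
  = 24.6200 / 1.0900 = 22.59

22.59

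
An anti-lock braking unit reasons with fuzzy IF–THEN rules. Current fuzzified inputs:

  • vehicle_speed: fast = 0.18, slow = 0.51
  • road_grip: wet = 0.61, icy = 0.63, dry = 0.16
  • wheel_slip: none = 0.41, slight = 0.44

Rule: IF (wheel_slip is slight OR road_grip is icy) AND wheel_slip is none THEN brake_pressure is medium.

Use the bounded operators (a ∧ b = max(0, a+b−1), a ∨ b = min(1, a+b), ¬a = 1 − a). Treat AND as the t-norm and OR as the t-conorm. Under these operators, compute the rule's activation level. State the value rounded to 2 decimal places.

0.41

firing strength: (slight=0.44 OR icy=0.63) = 1.00; AND[max(0, a+b−1)] with none=0.41 → w = 0.41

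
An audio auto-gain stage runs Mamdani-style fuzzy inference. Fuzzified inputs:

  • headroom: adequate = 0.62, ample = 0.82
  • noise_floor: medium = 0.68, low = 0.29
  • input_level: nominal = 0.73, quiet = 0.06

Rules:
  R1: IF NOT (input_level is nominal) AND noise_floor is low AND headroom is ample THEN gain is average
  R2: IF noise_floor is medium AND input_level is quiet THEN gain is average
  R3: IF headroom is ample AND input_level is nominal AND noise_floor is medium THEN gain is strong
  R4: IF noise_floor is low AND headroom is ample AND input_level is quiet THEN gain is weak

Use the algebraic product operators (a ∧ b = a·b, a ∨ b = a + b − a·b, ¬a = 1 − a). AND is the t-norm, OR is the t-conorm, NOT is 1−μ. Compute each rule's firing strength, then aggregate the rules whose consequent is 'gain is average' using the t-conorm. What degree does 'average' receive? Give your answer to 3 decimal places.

R1: ¬nominal=1−0.73=0.27, low=0.29, ample=0.82; AND[a·b] → w = 0.0642
R2: medium=0.68, quiet=0.06; AND[a·b] → w = 0.0408
R3: ample=0.82, nominal=0.73, medium=0.68; AND[a·b] → w = 0.4070
R4: low=0.29, ample=0.82, quiet=0.06; AND[a·b] → w = 0.0143
Rules with consequent 'average': {R1, R2} → strengths 0.0642, 0.0408
Aggregate via t-conorm [a + b − a·b]: 0.1024

0.102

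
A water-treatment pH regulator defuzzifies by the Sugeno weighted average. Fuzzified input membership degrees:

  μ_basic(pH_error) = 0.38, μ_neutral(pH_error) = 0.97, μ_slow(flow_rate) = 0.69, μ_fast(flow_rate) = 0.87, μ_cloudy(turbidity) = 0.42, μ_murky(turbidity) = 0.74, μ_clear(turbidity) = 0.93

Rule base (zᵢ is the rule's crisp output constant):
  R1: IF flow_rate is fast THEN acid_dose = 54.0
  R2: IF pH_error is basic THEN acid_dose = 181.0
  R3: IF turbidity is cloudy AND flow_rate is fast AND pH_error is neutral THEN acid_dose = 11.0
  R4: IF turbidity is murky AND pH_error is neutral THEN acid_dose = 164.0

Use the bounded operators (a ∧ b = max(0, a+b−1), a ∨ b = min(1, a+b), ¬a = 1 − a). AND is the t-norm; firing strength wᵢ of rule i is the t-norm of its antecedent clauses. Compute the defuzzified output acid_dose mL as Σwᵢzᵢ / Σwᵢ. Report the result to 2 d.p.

R1 (z=54.0): fast=0.87 → w = 0.87
R2 (z=181.0): basic=0.38 → w = 0.38
R3 (z=11.0): cloudy=0.42, fast=0.87, neutral=0.97; AND[max(0, a+b−1)] → w = 0.26
R4 (z=164.0): murky=0.74, neutral=0.97; AND[max(0, a+b−1)] → w = 0.71
Weighted average = (0.87·54.0 + 0.38·181.0 + 0.26·11.0 + 0.71·164.0) / (0.87 + 0.38 + 0.26 + 0.71)
  = 235.0600 / 2.2200 = 105.88

105.88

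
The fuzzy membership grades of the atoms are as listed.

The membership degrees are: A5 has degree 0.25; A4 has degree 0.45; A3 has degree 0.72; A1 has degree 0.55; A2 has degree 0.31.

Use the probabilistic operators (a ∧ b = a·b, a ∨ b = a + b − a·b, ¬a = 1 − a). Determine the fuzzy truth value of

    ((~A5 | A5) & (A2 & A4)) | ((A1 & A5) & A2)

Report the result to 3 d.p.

~A5 = 1 − 0.2500 = 0.7500
~A5 | A5 = a + b − a·b on (0.7500, 0.2500) = 0.8125
A2 & A4 = a·b on (0.3100, 0.4500) = 0.1395
(~A5 | A5) & (A2 & A4) = a·b on (0.8125, 0.1395) = 0.1133
A1 & A5 = a·b on (0.5500, 0.2500) = 0.1375
(A1 & A5) & A2 = a·b on (0.1375, 0.3100) = 0.0426
((~A5 | A5) & (A2 & A4)) | ((A1 & A5) & A2) = a + b − a·b on (0.1133, 0.0426) = 0.1511

0.151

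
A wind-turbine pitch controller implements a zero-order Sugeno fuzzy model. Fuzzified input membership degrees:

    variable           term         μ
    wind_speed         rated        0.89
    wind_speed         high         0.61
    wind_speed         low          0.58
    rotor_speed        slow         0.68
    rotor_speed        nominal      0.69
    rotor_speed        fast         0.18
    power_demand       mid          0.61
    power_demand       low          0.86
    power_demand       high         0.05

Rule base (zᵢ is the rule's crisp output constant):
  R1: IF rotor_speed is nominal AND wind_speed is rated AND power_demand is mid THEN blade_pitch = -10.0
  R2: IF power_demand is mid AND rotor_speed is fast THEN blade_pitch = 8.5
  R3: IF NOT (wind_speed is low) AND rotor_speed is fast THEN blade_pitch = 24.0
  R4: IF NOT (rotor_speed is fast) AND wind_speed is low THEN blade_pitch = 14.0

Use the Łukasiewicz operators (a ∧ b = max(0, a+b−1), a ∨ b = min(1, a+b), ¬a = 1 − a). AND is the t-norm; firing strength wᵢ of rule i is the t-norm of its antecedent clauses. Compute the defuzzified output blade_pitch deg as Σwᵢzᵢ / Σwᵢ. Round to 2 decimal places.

R1 (z=-10.0): nominal=0.69, rated=0.89, mid=0.61; AND[max(0, a+b−1)] → w = 0.19
R2 (z=8.5): mid=0.61, fast=0.18; AND[max(0, a+b−1)] → w = 0.00
R3 (z=24.0): ¬low=1−0.58=0.42, fast=0.18; AND[max(0, a+b−1)] → w = 0.00
R4 (z=14.0): ¬fast=1−0.18=0.82, low=0.58; AND[max(0, a+b−1)] → w = 0.40
Weighted average = (0.19·-10.0 + 0.00·8.5 + 0.00·24.0 + 0.40·14.0) / (0.19 + 0.00 + 0.00 + 0.40)
  = 3.7000 / 0.5900 = 6.27

6.27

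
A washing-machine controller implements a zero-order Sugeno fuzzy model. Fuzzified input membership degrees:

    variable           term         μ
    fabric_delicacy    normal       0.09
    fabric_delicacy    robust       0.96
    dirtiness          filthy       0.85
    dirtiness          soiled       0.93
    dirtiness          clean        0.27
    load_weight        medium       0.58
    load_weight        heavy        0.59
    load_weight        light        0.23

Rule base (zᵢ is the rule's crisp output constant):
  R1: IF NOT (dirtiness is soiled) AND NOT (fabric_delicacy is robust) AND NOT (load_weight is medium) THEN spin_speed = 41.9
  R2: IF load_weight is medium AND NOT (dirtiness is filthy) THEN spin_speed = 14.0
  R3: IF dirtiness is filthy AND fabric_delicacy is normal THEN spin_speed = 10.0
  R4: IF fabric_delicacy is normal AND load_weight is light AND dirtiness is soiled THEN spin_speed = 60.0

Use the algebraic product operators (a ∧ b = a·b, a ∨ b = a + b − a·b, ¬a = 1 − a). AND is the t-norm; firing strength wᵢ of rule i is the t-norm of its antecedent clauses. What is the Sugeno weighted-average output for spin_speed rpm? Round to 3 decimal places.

R1 (z=41.9): ¬soiled=1−0.93=0.07, ¬robust=1−0.96=0.04, ¬medium=1−0.58=0.42; AND[a·b] → w = 0.0012
R2 (z=14.0): medium=0.58, ¬filthy=1−0.85=0.15; AND[a·b] → w = 0.0870
R3 (z=10.0): filthy=0.85, normal=0.09; AND[a·b] → w = 0.0765
R4 (z=60.0): normal=0.09, light=0.23, soiled=0.93; AND[a·b] → w = 0.0193
Weighted average = (0.0012·41.9 + 0.0870·14.0 + 0.0765·10.0 + 0.0193·60.0) / (0.0012 + 0.0870 + 0.0765 + 0.0193)
  = 3.1873 / 0.1839 = 17.329

17.329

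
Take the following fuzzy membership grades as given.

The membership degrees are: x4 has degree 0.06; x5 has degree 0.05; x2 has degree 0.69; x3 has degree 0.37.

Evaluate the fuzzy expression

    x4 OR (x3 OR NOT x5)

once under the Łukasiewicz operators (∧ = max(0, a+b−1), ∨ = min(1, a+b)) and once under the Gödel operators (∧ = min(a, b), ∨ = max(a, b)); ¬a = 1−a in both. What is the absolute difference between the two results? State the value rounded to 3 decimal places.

0.050

Under Łukasiewicz:
  NOT x5 = 1 − 0.05 = 0.95
  x3 OR NOT x5 = min(1, a+b) on (0.37, 0.95) = 1.00
  x4 OR (x3 OR NOT x5) = min(1, a+b) on (0.06, 1.00) = 1.00
  → value = 1.0000
Under Gödel:
  NOT x5 = 1 − 0.05 = 0.95
  x3 OR NOT x5 = max(a, b) on (0.37, 0.95) = 0.95
  x4 OR (x3 OR NOT x5) = max(a, b) on (0.06, 0.95) = 0.95
  → value = 0.9500
|1.0000 − 0.9500| = 0.050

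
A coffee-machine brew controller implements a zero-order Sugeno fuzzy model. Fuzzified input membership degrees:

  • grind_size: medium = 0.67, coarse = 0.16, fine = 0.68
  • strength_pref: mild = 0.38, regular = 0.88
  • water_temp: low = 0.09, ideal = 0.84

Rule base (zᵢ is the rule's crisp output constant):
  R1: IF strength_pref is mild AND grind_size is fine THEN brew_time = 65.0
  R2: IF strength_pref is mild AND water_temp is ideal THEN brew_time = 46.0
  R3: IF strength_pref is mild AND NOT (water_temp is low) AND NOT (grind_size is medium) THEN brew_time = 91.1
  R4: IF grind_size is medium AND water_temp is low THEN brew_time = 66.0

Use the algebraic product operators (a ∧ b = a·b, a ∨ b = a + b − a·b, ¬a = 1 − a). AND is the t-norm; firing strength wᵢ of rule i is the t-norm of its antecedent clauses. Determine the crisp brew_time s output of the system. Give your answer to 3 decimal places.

R1 (z=65.0): mild=0.38, fine=0.68; AND[a·b] → w = 0.2584
R2 (z=46.0): mild=0.38, ideal=0.84; AND[a·b] → w = 0.3192
R3 (z=91.1): mild=0.38, ¬low=1−0.09=0.91, ¬medium=1−0.67=0.33; AND[a·b] → w = 0.1141
R4 (z=66.0): medium=0.67, low=0.09; AND[a·b] → w = 0.0603
Weighted average = (0.2584·65.0 + 0.3192·46.0 + 0.1141·91.1 + 0.0603·66.0) / (0.2584 + 0.3192 + 0.1141 + 0.0603)
  = 45.8548 / 0.7520 = 60.976

60.976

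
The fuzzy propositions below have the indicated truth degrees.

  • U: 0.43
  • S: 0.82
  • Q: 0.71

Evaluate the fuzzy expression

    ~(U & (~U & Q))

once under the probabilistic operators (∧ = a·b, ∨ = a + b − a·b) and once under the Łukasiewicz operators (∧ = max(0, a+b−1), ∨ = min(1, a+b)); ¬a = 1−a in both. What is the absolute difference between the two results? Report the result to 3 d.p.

Under probabilistic:
  ~U = 1 − 0.4300 = 0.5700
  ~U & Q = a·b on (0.5700, 0.7100) = 0.4047
  U & (~U & Q) = a·b on (0.4300, 0.4047) = 0.1740
  ~(U & (~U & Q)) = 1 − 0.1740 = 0.8260
  → value = 0.8260
Under Łukasiewicz:
  ~U = 1 − 0.43 = 0.57
  ~U & Q = max(0, a+b−1) on (0.57, 0.71) = 0.28
  U & (~U & Q) = max(0, a+b−1) on (0.43, 0.28) = 0.00
  ~(U & (~U & Q)) = 1 − 0.00 = 1.00
  → value = 1.0000
|0.8260 − 1.0000| = 0.174

0.174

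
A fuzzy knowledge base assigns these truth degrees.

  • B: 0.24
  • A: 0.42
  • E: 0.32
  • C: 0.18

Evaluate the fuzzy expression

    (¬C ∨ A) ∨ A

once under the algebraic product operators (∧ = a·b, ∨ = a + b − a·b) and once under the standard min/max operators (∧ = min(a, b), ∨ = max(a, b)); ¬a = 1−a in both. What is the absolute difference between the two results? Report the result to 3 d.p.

0.119

Under algebraic product:
  ¬C = 1 − 0.1800 = 0.8200
  ¬C ∨ A = a + b − a·b on (0.8200, 0.4200) = 0.8956
  (¬C ∨ A) ∨ A = a + b − a·b on (0.8956, 0.4200) = 0.9394
  → value = 0.9394
Under standard min/max:
  ¬C = 1 − 0.18 = 0.82
  ¬C ∨ A = max(a, b) on (0.82, 0.42) = 0.82
  (¬C ∨ A) ∨ A = max(a, b) on (0.82, 0.42) = 0.82
  → value = 0.8200
|0.9394 − 0.8200| = 0.119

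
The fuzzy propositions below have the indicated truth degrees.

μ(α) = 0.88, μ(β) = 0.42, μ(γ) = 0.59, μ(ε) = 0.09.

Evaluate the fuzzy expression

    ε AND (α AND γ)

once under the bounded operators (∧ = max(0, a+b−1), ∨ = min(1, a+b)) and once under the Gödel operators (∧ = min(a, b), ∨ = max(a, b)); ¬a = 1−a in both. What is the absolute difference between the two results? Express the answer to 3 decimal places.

0.090

Under bounded:
  α AND γ = max(0, a+b−1) on (0.88, 0.59) = 0.47
  ε AND (α AND γ) = max(0, a+b−1) on (0.09, 0.47) = 0.00
  → value = 0.0000
Under Gödel:
  α AND γ = min(a, b) on (0.88, 0.59) = 0.59
  ε AND (α AND γ) = min(a, b) on (0.09, 0.59) = 0.09
  → value = 0.0900
|0.0000 − 0.0900| = 0.090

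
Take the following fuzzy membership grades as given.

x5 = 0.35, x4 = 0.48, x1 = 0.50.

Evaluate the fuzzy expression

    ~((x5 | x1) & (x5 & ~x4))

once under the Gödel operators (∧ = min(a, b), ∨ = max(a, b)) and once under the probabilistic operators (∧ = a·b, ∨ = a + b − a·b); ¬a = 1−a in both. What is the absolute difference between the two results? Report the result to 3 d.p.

Under Gödel:
  x5 | x1 = max(a, b) on (0.35, 0.50) = 0.50
  ~x4 = 1 − 0.48 = 0.52
  x5 & ~x4 = min(a, b) on (0.35, 0.52) = 0.35
  (x5 | x1) & (x5 & ~x4) = min(a, b) on (0.50, 0.35) = 0.35
  ~((x5 | x1) & (x5 & ~x4)) = 1 − 0.35 = 0.65
  → value = 0.6500
Under probabilistic:
  x5 | x1 = a + b − a·b on (0.3500, 0.5000) = 0.6750
  ~x4 = 1 − 0.4800 = 0.5200
  x5 & ~x4 = a·b on (0.3500, 0.5200) = 0.1820
  (x5 | x1) & (x5 & ~x4) = a·b on (0.6750, 0.1820) = 0.1229
  ~((x5 | x1) & (x5 & ~x4)) = 1 − 0.1229 = 0.8771
  → value = 0.8771
|0.6500 − 0.8771| = 0.227

0.227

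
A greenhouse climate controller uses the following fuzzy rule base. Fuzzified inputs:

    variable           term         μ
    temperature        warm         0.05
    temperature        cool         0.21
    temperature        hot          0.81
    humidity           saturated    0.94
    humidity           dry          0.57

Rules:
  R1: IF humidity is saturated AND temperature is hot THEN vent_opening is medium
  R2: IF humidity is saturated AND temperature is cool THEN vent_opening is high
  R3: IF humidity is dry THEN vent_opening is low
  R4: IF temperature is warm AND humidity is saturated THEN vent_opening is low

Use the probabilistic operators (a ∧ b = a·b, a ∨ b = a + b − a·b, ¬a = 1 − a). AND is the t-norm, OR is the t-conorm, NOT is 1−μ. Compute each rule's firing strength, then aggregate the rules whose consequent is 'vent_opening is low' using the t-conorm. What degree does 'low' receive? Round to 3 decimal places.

R1: saturated=0.94, hot=0.81; AND[a·b] → w = 0.7614
R2: saturated=0.94, cool=0.21; AND[a·b] → w = 0.1974
R3: dry=0.57 → w = 0.5700
R4: warm=0.05, saturated=0.94; AND[a·b] → w = 0.0470
Rules with consequent 'low': {R3, R4} → strengths 0.5700, 0.0470
Aggregate via t-conorm [a + b − a·b]: 0.5902

0.590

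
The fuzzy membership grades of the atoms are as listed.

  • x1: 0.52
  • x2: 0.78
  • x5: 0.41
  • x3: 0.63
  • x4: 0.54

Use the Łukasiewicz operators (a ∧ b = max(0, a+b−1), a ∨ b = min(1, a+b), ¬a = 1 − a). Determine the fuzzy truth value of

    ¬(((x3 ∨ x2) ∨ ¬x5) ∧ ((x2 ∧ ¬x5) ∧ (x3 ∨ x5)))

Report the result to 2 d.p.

x3 ∨ x2 = min(1, a+b) on (0.63, 0.78) = 1.00
¬x5 = 1 − 0.41 = 0.59
(x3 ∨ x2) ∨ ¬x5 = min(1, a+b) on (1.00, 0.59) = 1.00
¬x5 = 1 − 0.41 = 0.59
x2 ∧ ¬x5 = max(0, a+b−1) on (0.78, 0.59) = 0.37
x3 ∨ x5 = min(1, a+b) on (0.63, 0.41) = 1.00
(x2 ∧ ¬x5) ∧ (x3 ∨ x5) = max(0, a+b−1) on (0.37, 1.00) = 0.37
((x3 ∨ x2) ∨ ¬x5) ∧ ((x2 ∧ ¬x5) ∧ (x3 ∨ x5)) = max(0, a+b−1) on (1.00, 0.37) = 0.37
¬(((x3 ∨ x2) ∨ ¬x5) ∧ ((x2 ∧ ¬x5) ∧ (x3 ∨ x5))) = 1 − 0.37 = 0.63

0.63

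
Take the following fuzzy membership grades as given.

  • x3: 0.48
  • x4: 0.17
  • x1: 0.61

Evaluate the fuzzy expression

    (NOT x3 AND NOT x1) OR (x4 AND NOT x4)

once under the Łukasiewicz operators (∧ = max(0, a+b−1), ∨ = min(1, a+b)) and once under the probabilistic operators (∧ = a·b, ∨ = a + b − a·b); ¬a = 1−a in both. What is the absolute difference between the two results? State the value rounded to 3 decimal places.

0.315

Under Łukasiewicz:
  NOT x3 = 1 − 0.48 = 0.52
  NOT x1 = 1 − 0.61 = 0.39
  NOT x3 AND NOT x1 = max(0, a+b−1) on (0.52, 0.39) = 0.00
  NOT x4 = 1 − 0.17 = 0.83
  x4 AND NOT x4 = max(0, a+b−1) on (0.17, 0.83) = 0.00
  (NOT x3 AND NOT x1) OR (x4 AND NOT x4) = min(1, a+b) on (0.00, 0.00) = 0.00
  → value = 0.0000
Under probabilistic:
  NOT x3 = 1 − 0.4800 = 0.5200
  NOT x1 = 1 − 0.6100 = 0.3900
  NOT x3 AND NOT x1 = a·b on (0.5200, 0.3900) = 0.2028
  NOT x4 = 1 − 0.1700 = 0.8300
  x4 AND NOT x4 = a·b on (0.1700, 0.8300) = 0.1411
  (NOT x3 AND NOT x1) OR (x4 AND NOT x4) = a + b − a·b on (0.2028, 0.1411) = 0.3153
  → value = 0.3153
|0.0000 − 0.3153| = 0.315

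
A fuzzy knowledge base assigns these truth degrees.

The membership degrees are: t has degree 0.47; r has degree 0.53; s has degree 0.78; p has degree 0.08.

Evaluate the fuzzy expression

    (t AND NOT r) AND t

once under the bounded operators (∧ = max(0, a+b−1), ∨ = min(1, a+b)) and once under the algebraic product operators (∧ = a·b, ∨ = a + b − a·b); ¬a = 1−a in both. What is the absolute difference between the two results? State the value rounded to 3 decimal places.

Under bounded:
  NOT r = 1 − 0.53 = 0.47
  t AND NOT r = max(0, a+b−1) on (0.47, 0.47) = 0.00
  (t AND NOT r) AND t = max(0, a+b−1) on (0.00, 0.47) = 0.00
  → value = 0.0000
Under algebraic product:
  NOT r = 1 − 0.5300 = 0.4700
  t AND NOT r = a·b on (0.4700, 0.4700) = 0.2209
  (t AND NOT r) AND t = a·b on (0.2209, 0.4700) = 0.1038
  → value = 0.1038
|0.0000 − 0.1038| = 0.104

0.104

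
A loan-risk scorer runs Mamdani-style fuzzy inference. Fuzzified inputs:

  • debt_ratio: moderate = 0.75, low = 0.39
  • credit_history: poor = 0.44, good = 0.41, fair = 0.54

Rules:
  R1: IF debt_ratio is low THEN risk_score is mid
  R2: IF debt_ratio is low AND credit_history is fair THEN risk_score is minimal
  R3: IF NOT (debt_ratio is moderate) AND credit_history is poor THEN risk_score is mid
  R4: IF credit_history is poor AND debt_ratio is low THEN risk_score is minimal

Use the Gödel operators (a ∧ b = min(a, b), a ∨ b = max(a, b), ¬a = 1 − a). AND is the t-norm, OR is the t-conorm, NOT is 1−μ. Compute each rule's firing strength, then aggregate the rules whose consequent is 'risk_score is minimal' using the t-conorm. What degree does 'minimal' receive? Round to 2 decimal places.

R1: low=0.39 → w = 0.39
R2: low=0.39, fair=0.54; AND[min(a, b)] → w = 0.39
R3: ¬moderate=1−0.75=0.25, poor=0.44; AND[min(a, b)] → w = 0.25
R4: poor=0.44, low=0.39; AND[min(a, b)] → w = 0.39
Rules with consequent 'minimal': {R2, R4} → strengths 0.39, 0.39
Aggregate via t-conorm [max(a, b)]: 0.39

0.39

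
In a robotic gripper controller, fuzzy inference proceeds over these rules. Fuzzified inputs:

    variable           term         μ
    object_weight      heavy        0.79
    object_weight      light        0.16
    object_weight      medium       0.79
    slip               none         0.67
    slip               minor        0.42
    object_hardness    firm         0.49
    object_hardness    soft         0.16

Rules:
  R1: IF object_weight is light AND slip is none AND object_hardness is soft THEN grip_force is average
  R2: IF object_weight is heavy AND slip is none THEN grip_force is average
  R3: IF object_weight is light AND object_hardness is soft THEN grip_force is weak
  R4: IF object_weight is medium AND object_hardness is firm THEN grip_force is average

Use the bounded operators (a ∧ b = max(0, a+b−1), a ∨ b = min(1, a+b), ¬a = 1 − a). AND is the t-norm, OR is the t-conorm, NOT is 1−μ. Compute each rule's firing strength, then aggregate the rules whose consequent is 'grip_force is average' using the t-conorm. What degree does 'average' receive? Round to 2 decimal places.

R1: light=0.16, none=0.67, soft=0.16; AND[max(0, a+b−1)] → w = 0.00
R2: heavy=0.79, none=0.67; AND[max(0, a+b−1)] → w = 0.46
R3: light=0.16, soft=0.16; AND[max(0, a+b−1)] → w = 0.00
R4: medium=0.79, firm=0.49; AND[max(0, a+b−1)] → w = 0.28
Rules with consequent 'average': {R1, R2, R4} → strengths 0.00, 0.46, 0.28
Aggregate via t-conorm [min(1, a+b)]: 0.74

0.74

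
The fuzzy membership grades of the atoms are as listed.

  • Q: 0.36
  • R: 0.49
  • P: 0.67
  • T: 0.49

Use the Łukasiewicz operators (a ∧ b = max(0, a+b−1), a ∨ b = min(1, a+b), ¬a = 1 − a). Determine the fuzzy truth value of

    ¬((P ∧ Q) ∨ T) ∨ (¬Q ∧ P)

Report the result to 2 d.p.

0.79

P ∧ Q = max(0, a+b−1) on (0.67, 0.36) = 0.03
(P ∧ Q) ∨ T = min(1, a+b) on (0.03, 0.49) = 0.52
¬((P ∧ Q) ∨ T) = 1 − 0.52 = 0.48
¬Q = 1 − 0.36 = 0.64
¬Q ∧ P = max(0, a+b−1) on (0.64, 0.67) = 0.31
¬((P ∧ Q) ∨ T) ∨ (¬Q ∧ P) = min(1, a+b) on (0.48, 0.31) = 0.79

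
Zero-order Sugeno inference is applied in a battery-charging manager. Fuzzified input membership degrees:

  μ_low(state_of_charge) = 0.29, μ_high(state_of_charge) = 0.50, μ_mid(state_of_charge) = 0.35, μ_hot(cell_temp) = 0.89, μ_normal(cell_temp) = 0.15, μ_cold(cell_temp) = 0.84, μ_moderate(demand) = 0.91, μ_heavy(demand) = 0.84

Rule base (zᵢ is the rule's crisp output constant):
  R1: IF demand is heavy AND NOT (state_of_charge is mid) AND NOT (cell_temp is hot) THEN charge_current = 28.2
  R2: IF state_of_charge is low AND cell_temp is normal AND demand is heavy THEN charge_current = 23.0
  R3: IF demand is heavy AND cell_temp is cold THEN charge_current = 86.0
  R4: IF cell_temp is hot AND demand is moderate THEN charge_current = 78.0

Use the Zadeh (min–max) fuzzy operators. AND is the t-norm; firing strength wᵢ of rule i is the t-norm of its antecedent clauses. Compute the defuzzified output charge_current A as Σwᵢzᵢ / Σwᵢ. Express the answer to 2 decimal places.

R1 (z=28.2): heavy=0.84, ¬mid=1−0.35=0.65, ¬hot=1−0.89=0.11; AND[min(a, b)] → w = 0.11
R2 (z=23.0): low=0.29, normal=0.15, heavy=0.84; AND[min(a, b)] → w = 0.15
R3 (z=86.0): heavy=0.84, cold=0.84; AND[min(a, b)] → w = 0.84
R4 (z=78.0): hot=0.89, moderate=0.91; AND[min(a, b)] → w = 0.89
Weighted average = (0.11·28.2 + 0.15·23.0 + 0.84·86.0 + 0.89·78.0) / (0.11 + 0.15 + 0.84 + 0.89)
  = 148.2120 / 1.9900 = 74.48

74.48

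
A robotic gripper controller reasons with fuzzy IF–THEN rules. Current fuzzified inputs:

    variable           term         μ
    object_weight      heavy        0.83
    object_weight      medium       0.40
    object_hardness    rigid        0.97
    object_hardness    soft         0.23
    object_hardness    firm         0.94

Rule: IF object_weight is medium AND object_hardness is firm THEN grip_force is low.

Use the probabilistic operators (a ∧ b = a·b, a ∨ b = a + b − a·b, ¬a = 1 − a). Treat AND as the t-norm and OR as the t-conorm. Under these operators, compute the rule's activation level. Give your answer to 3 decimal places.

firing strength: medium=0.40, firm=0.94; AND[a·b] → w = 0.3760

0.376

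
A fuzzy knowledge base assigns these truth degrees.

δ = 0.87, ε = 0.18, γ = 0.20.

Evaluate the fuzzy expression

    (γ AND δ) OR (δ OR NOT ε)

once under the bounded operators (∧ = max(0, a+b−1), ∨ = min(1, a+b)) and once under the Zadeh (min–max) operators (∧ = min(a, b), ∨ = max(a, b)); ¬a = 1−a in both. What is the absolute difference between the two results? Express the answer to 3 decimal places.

Under bounded:
  γ AND δ = max(0, a+b−1) on (0.20, 0.87) = 0.07
  NOT ε = 1 − 0.18 = 0.82
  δ OR NOT ε = min(1, a+b) on (0.87, 0.82) = 1.00
  (γ AND δ) OR (δ OR NOT ε) = min(1, a+b) on (0.07, 1.00) = 1.00
  → value = 1.0000
Under Zadeh (min–max):
  γ AND δ = min(a, b) on (0.20, 0.87) = 0.20
  NOT ε = 1 − 0.18 = 0.82
  δ OR NOT ε = max(a, b) on (0.87, 0.82) = 0.87
  (γ AND δ) OR (δ OR NOT ε) = max(a, b) on (0.20, 0.87) = 0.87
  → value = 0.8700
|1.0000 − 0.8700| = 0.130

0.130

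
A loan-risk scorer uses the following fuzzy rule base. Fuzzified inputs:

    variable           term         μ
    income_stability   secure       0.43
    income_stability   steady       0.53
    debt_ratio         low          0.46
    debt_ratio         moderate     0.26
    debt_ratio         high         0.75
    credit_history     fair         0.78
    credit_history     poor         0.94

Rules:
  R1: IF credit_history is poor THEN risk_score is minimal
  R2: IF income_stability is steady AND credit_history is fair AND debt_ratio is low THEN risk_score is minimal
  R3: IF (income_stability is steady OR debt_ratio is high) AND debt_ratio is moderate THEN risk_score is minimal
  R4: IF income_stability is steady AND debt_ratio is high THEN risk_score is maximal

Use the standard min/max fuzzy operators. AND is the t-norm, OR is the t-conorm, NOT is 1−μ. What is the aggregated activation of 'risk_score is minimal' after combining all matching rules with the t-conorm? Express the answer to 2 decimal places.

0.94

R1: poor=0.94 → w = 0.94
R2: steady=0.53, fair=0.78, low=0.46; AND[min(a, b)] → w = 0.46
R3: (steady=0.53 OR high=0.75) = 0.75; AND[min(a, b)] with moderate=0.26 → w = 0.26
R4: steady=0.53, high=0.75; AND[min(a, b)] → w = 0.53
Rules with consequent 'minimal': {R1, R2, R3} → strengths 0.94, 0.46, 0.26
Aggregate via t-conorm [max(a, b)]: 0.94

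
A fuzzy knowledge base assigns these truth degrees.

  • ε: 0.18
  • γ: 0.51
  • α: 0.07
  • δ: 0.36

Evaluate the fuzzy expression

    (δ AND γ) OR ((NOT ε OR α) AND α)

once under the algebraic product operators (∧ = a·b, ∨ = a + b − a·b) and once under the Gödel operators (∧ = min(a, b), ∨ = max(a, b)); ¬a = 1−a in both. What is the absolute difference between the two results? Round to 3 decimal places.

0.129

Under algebraic product:
  δ AND γ = a·b on (0.3600, 0.5100) = 0.1836
  NOT ε = 1 − 0.1800 = 0.8200
  NOT ε OR α = a + b − a·b on (0.8200, 0.0700) = 0.8326
  (NOT ε OR α) AND α = a·b on (0.8326, 0.0700) = 0.0583
  (δ AND γ) OR ((NOT ε OR α) AND α) = a + b − a·b on (0.1836, 0.0583) = 0.2312
  → value = 0.2312
Under Gödel:
  δ AND γ = min(a, b) on (0.36, 0.51) = 0.36
  NOT ε = 1 − 0.18 = 0.82
  NOT ε OR α = max(a, b) on (0.82, 0.07) = 0.82
  (NOT ε OR α) AND α = min(a, b) on (0.82, 0.07) = 0.07
  (δ AND γ) OR ((NOT ε OR α) AND α) = max(a, b) on (0.36, 0.07) = 0.36
  → value = 0.3600
|0.2312 − 0.3600| = 0.129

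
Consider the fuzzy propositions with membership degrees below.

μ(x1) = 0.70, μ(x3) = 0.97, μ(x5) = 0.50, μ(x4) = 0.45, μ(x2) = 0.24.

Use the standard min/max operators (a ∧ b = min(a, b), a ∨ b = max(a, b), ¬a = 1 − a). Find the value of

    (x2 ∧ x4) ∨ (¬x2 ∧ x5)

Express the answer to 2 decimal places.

x2 ∧ x4 = min(a, b) on (0.24, 0.45) = 0.24
¬x2 = 1 − 0.24 = 0.76
¬x2 ∧ x5 = min(a, b) on (0.76, 0.50) = 0.50
(x2 ∧ x4) ∨ (¬x2 ∧ x5) = max(a, b) on (0.24, 0.50) = 0.50

0.50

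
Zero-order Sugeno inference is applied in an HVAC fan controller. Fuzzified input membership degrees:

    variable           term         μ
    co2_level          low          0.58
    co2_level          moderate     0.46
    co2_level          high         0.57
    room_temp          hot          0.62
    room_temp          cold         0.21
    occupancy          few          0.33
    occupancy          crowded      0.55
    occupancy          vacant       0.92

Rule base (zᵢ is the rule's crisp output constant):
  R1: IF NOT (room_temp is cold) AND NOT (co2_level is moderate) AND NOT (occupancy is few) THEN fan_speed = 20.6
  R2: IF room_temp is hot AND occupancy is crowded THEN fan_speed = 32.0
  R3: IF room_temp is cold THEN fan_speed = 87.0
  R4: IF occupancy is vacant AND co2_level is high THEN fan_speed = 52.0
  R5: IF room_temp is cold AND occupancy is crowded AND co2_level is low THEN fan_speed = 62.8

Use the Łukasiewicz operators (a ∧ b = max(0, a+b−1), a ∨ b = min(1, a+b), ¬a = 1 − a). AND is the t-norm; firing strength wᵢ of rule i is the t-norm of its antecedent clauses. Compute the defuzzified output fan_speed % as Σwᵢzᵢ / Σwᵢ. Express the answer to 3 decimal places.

56.540

R1 (z=20.6): ¬cold=1−0.21=0.79, ¬moderate=1−0.46=0.54, ¬few=1−0.33=0.67; AND[max(0, a+b−1)] → w = 0.00
R2 (z=32.0): hot=0.62, crowded=0.55; AND[max(0, a+b−1)] → w = 0.17
R3 (z=87.0): cold=0.21 → w = 0.21
R4 (z=52.0): vacant=0.92, high=0.57; AND[max(0, a+b−1)] → w = 0.49
R5 (z=62.8): cold=0.21, crowded=0.55, low=0.58; AND[max(0, a+b−1)] → w = 0.00
Weighted average = (0.00·20.6 + 0.17·32.0 + 0.21·87.0 + 0.49·52.0 + 0.00·62.8) / (0.00 + 0.17 + 0.21 + 0.49 + 0.00)
  = 49.1900 / 0.8700 = 56.540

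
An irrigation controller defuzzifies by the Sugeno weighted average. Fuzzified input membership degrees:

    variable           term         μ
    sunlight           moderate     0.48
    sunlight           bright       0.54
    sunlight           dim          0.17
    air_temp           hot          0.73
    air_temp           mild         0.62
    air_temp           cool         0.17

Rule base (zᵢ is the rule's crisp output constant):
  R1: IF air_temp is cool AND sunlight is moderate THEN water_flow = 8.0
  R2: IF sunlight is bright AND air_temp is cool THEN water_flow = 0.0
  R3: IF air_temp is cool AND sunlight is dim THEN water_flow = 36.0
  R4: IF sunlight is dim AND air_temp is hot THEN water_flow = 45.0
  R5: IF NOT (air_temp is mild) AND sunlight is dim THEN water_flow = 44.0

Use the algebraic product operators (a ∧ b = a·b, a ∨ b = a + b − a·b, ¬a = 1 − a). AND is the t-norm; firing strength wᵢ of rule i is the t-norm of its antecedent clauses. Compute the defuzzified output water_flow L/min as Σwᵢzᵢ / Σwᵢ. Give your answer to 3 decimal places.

R1 (z=8.0): cool=0.17, moderate=0.48; AND[a·b] → w = 0.0816
R2 (z=0.0): bright=0.54, cool=0.17; AND[a·b] → w = 0.0918
R3 (z=36.0): cool=0.17, dim=0.17; AND[a·b] → w = 0.0289
R4 (z=45.0): dim=0.17, hot=0.73; AND[a·b] → w = 0.1241
R5 (z=44.0): ¬mild=1−0.62=0.38, dim=0.17; AND[a·b] → w = 0.0646
Weighted average = (0.0816·8.0 + 0.0918·0.0 + 0.0289·36.0 + 0.1241·45.0 + 0.0646·44.0) / (0.0816 + 0.0918 + 0.0289 + 0.1241 + 0.0646)
  = 10.1201 / 0.3910 = 25.883

25.883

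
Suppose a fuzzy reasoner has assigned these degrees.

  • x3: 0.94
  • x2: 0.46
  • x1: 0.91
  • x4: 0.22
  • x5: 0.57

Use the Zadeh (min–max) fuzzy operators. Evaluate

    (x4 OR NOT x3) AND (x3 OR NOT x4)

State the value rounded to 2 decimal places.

0.22

NOT x3 = 1 − 0.94 = 0.06
x4 OR NOT x3 = max(a, b) on (0.22, 0.06) = 0.22
NOT x4 = 1 − 0.22 = 0.78
x3 OR NOT x4 = max(a, b) on (0.94, 0.78) = 0.94
(x4 OR NOT x3) AND (x3 OR NOT x4) = min(a, b) on (0.22, 0.94) = 0.22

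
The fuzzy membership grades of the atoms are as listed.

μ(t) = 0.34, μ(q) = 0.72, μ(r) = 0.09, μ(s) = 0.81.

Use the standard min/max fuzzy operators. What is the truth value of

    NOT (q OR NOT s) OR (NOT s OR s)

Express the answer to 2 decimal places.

NOT s = 1 − 0.81 = 0.19
q OR NOT s = max(a, b) on (0.72, 0.19) = 0.72
NOT (q OR NOT s) = 1 − 0.72 = 0.28
NOT s = 1 − 0.81 = 0.19
NOT s OR s = max(a, b) on (0.19, 0.81) = 0.81
NOT (q OR NOT s) OR (NOT s OR s) = max(a, b) on (0.28, 0.81) = 0.81

0.81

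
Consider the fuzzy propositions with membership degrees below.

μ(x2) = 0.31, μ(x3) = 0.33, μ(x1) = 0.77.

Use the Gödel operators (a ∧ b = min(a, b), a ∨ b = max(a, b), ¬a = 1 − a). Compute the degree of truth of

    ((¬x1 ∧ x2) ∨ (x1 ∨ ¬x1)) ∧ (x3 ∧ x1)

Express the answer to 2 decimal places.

¬x1 = 1 − 0.77 = 0.23
¬x1 ∧ x2 = min(a, b) on (0.23, 0.31) = 0.23
¬x1 = 1 − 0.77 = 0.23
x1 ∨ ¬x1 = max(a, b) on (0.77, 0.23) = 0.77
(¬x1 ∧ x2) ∨ (x1 ∨ ¬x1) = max(a, b) on (0.23, 0.77) = 0.77
x3 ∧ x1 = min(a, b) on (0.33, 0.77) = 0.33
((¬x1 ∧ x2) ∨ (x1 ∨ ¬x1)) ∧ (x3 ∧ x1) = min(a, b) on (0.77, 0.33) = 0.33

0.33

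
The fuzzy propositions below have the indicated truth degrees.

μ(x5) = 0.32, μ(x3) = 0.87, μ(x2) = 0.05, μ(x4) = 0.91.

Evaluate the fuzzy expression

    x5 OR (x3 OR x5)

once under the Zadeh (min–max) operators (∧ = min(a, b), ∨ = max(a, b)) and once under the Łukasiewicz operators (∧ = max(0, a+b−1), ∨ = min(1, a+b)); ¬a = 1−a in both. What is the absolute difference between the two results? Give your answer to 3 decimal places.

Under Zadeh (min–max):
  x3 OR x5 = max(a, b) on (0.87, 0.32) = 0.87
  x5 OR (x3 OR x5) = max(a, b) on (0.32, 0.87) = 0.87
  → value = 0.8700
Under Łukasiewicz:
  x3 OR x5 = min(1, a+b) on (0.87, 0.32) = 1.00
  x5 OR (x3 OR x5) = min(1, a+b) on (0.32, 1.00) = 1.00
  → value = 1.0000
|0.8700 − 1.0000| = 0.130

0.130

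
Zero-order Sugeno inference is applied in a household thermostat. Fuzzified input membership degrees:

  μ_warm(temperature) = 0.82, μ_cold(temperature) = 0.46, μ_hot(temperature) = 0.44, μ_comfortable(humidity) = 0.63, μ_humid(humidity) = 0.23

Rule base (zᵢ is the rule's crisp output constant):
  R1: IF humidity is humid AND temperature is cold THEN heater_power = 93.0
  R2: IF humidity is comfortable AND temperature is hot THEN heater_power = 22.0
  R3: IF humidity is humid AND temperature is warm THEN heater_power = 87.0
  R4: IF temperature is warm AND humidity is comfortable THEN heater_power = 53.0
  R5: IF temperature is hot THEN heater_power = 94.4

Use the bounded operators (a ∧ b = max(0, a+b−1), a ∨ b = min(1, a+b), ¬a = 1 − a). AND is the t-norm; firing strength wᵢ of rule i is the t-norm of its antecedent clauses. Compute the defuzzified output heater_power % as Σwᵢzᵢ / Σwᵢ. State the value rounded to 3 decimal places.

R1 (z=93.0): humid=0.23, cold=0.46; AND[max(0, a+b−1)] → w = 0.00
R2 (z=22.0): comfortable=0.63, hot=0.44; AND[max(0, a+b−1)] → w = 0.07
R3 (z=87.0): humid=0.23, warm=0.82; AND[max(0, a+b−1)] → w = 0.05
R4 (z=53.0): warm=0.82, comfortable=0.63; AND[max(0, a+b−1)] → w = 0.45
R5 (z=94.4): hot=0.44 → w = 0.44
Weighted average = (0.00·93.0 + 0.07·22.0 + 0.05·87.0 + 0.45·53.0 + 0.44·94.4) / (0.00 + 0.07 + 0.05 + 0.45 + 0.44)
  = 71.2760 / 1.0100 = 70.570

70.570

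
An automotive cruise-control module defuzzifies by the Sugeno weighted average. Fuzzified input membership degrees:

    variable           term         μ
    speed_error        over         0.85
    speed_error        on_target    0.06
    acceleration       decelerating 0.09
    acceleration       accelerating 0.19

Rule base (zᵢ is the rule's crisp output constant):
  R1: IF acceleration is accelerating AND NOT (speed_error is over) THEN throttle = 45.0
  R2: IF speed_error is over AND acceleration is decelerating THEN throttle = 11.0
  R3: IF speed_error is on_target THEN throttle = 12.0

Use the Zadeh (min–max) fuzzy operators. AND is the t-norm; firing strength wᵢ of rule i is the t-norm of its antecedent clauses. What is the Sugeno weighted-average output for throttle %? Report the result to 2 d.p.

R1 (z=45.0): accelerating=0.19, ¬over=1−0.85=0.15; AND[min(a, b)] → w = 0.15
R2 (z=11.0): over=0.85, decelerating=0.09; AND[min(a, b)] → w = 0.09
R3 (z=12.0): on_target=0.06 → w = 0.06
Weighted average = (0.15·45.0 + 0.09·11.0 + 0.06·12.0) / (0.15 + 0.09 + 0.06)
  = 8.4600 / 0.3000 = 28.20

28.20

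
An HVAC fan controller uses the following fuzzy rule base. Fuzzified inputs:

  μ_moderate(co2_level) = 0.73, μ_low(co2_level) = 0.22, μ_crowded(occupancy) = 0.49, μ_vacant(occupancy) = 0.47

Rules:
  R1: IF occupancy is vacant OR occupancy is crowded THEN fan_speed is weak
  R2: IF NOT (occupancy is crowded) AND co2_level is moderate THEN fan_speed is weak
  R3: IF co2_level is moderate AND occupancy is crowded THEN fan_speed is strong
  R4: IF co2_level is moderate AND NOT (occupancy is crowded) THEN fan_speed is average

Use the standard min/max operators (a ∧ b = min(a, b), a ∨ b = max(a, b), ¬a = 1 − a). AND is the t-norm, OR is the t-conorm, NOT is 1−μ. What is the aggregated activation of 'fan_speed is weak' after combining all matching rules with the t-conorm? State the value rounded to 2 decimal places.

0.51

R1: vacant=0.47, crowded=0.49; OR[max(a, b)] → w = 0.49
R2: ¬crowded=1−0.49=0.51, moderate=0.73; AND[min(a, b)] → w = 0.51
R3: moderate=0.73, crowded=0.49; AND[min(a, b)] → w = 0.49
R4: moderate=0.73, ¬crowded=1−0.49=0.51; AND[min(a, b)] → w = 0.51
Rules with consequent 'weak': {R1, R2} → strengths 0.49, 0.51
Aggregate via t-conorm [max(a, b)]: 0.51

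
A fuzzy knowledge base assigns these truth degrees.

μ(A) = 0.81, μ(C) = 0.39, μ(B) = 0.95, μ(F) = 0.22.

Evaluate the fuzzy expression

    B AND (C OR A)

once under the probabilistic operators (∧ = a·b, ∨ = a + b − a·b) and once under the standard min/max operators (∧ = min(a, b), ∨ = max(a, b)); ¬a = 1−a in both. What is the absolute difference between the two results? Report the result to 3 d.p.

0.030

Under probabilistic:
  C OR A = a + b − a·b on (0.3900, 0.8100) = 0.8841
  B AND (C OR A) = a·b on (0.9500, 0.8841) = 0.8399
  → value = 0.8399
Under standard min/max:
  C OR A = max(a, b) on (0.39, 0.81) = 0.81
  B AND (C OR A) = min(a, b) on (0.95, 0.81) = 0.81
  → value = 0.8100
|0.8399 − 0.8100| = 0.030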